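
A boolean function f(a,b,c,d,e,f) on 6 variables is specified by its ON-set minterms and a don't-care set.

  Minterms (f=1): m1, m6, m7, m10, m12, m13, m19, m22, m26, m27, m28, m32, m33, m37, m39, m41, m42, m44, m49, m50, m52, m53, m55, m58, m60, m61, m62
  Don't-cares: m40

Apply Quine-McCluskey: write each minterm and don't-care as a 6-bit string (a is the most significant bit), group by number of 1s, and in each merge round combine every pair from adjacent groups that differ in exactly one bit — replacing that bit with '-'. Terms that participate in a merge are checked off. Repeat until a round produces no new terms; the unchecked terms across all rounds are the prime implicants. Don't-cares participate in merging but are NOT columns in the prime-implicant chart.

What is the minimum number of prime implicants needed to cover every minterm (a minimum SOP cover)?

13

size-2^0 implicants → 000001(✓)  000110(✓)  000111(✓)  001010(✓)  001100(✓)  001101(✓)  010011(✓)  010110(✓)  011010(✓)  011011(✓)  011100(✓)  100000(✓)  100001(✓)  100101(✓)  100111(✓)  101000(✓)  101001(✓)  101010(✓)  101100(✓)  110001(✓)  110010(✓)  110100(✓)  110101(✓)  110111(✓)  111010(✓)  111100(✓)  111101(✓)  111110(✓)
size-2^1 implicants → -00001  -00111  -01010(✓)  -01100(✓)  -11010(✓)  -11100(✓)  0-0110  0-1010(✓)  0-1100(✓)  00011-  00110-  01-011  01101-  1-0001(✓)  1-0101(✓)  1-0111(✓)  1-1010(✓)  1-1100(✓)  10-000(✓)  10-001(✓)  100-01(✓)  10000-(✓)  1001-1(✓)  101-00  1010-0  10100-(✓)  11-010  11-100(✓)  11-101(✓)  110-01(✓)  1101-1(✓)  11010-(✓)  111-10  1111-0  11110-(✓)
size-2^2 implicants → --1010  --1100  1-0-01  1-01-1  10-00-  11-10-
Unchecked terms (primes): --1010, --1100, -00001, -00111, 0-0110, 00011-, 00110-, 01-011, 01101-, 1-0-01, 1-01-1, 10-00-, 101-00, 1010-0, 11-010, 11-10-, 111-10, 1111-0
Minterm coverage:
  m1 ⊆ -00001 [E]
  m6 ⊆ 0-0110,00011-
  m7 ⊆ -00111,00011-
  m10 ⊆ --1010 [E]
  m12 ⊆ --1100,00110-
  m13 ⊆ 00110- [E]
  m19 ⊆ 01-011 [E]
  m22 ⊆ 0-0110 [E]
  m26 ⊆ --1010,01101-
  m27 ⊆ 01-011,01101-
  m28 ⊆ --1100 [E]
  m32 ⊆ 10-00- [E]
  m33 ⊆ -00001,1-0-01,10-00-
  m37 ⊆ 1-0-01,1-01-1
  m39 ⊆ -00111,1-01-1
  m41 ⊆ 10-00- [E]
  m42 ⊆ --1010,1010-0
  m44 ⊆ --1100,101-00
  m49 ⊆ 1-0-01 [E]
  m50 ⊆ 11-010 [E]
  m52 ⊆ 11-10- [E]
  m53 ⊆ 1-0-01,1-01-1,11-10-
  m55 ⊆ 1-01-1 [E]
  m58 ⊆ --1010,11-010,111-10
  m60 ⊆ --1100,11-10-,1111-0
  m61 ⊆ 11-10- [E]
  m62 ⊆ 111-10,1111-0
E = {--1010, --1100, -00001, 0-0110, 00110-, 01-011, 1-0-01, 1-01-1, 10-00-, 11-010, 11-10-}
Petrick residual → -00111, 111-10
Cover = cd'ef' + cde'f' + b'c'd'e'f + b'c'def + a'c'def' + a'b'cde' + a'bd'ef + ac'e'f + ac'df + ab'd'e' + abd'ef' + abde' + abcef'  |cover|=13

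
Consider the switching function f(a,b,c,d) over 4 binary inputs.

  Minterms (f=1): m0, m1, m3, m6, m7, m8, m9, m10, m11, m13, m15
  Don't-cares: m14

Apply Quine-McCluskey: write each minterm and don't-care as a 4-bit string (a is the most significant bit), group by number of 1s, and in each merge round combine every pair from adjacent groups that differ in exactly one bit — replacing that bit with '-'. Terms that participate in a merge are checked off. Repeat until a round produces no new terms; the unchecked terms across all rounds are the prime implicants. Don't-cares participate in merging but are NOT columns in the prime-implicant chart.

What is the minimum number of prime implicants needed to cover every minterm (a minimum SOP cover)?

5

[col 0] 0000*, 0001*, 0011*, 0110*, 0111*, 1000*, 1001*, 1010*, 1011*, 1101*, 1110*, 1111*
[col 1] -000*, -001*, -011*, -110*, -111*, 0-11*, 00-1*, 000-*, 011-*, 1-01*, 1-10*, 1-11*, 10-0*, 10-1*, 100-*, 101-*, 11-1*, 111-*
[col 2] --11, -0-1, -00-, -11-, 1--1, 1-1-, 10--
Prime implicants: --11, -0-1, -00-, -11-, 1--1, 1-1-, 10--
PI chart (minterm → PIs covering it):
  0 | -00-  (sole → essential)
  1 | -0-1,-00-
  3 | --11,-0-1
  6 | -11-  (sole → essential)
  7 | --11,-11-
  8 | -00-,10--
  9 | -0-1,-00-,1--1,10--
  10 | 1-1-,10--
  11 | --11,-0-1,1--1,1-1-,10--
  13 | 1--1  (sole → essential)
  15 | --11,-11-,1--1,1-1-
Essential prime implicants: -00-, -11-, 1--1
Petrick residual → --11, 1-1-
Minimum SOP uses 5 PIs: cd + b'c' + bc + ad + ac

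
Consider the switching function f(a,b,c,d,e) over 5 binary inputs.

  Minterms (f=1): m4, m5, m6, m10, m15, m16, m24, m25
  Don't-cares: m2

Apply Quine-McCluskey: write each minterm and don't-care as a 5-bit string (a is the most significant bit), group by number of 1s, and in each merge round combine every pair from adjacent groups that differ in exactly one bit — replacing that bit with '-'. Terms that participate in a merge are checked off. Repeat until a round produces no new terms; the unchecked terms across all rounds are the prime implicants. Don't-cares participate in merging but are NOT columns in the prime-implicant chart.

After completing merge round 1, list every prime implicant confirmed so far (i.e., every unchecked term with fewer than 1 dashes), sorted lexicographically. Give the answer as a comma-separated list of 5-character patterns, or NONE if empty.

01111

Round 0: 00010✓ 00100✓ 00101✓ 00110✓ 01010✓ 01111 10000✓ 11000✓ 11001✓
Round 1: 0-010 00-10 001-0 0010- 1-000 1100-
PIs = {0-010, 00-10, 001-0, 0010-, 01111, 1-000, 1100-}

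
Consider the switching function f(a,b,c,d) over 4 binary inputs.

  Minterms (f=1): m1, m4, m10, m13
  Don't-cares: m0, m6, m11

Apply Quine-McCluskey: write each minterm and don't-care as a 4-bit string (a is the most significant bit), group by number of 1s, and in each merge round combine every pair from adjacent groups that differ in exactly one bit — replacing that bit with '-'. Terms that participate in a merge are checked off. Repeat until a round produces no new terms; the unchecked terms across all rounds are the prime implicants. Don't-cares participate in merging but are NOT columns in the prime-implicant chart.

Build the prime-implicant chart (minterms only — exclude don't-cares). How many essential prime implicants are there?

size-2^0 implicants → 0000(✓)  0001(✓)  0100(✓)  0110(✓)  1010(✓)  1011(✓)  1101
size-2^1 implicants → 0-00  000-  01-0  101-
Unchecked terms (primes): 0-00, 000-, 01-0, 101-, 1101
Minterm coverage:
  m1 ⊆ 000- [E]
  m4 ⊆ 0-00,01-0
  m10 ⊆ 101- [E]
  m13 ⊆ 1101 [E]
E = {000-, 101-, 1101}

3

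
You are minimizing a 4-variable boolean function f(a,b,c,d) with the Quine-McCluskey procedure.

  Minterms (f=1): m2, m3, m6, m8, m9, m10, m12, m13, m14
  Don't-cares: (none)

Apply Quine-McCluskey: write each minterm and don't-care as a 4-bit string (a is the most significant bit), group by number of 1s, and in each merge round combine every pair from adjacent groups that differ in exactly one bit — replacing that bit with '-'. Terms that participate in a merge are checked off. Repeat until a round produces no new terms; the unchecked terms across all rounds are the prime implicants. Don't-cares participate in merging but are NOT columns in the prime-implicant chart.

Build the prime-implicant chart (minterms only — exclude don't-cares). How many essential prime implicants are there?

3

[col 0] 0010*, 0011*, 0110*, 1000*, 1001*, 1010*, 1100*, 1101*, 1110*
[col 1] -010*, -110*, 0-10*, 001-, 1-00*, 1-01*, 1-10*, 10-0*, 100-*, 11-0*, 110-*
[col 2] --10, 1--0, 1-0-
Prime implicants: --10, 001-, 1--0, 1-0-
PI chart (minterm → PIs covering it):
  2 | --10,001-
  3 | 001-  (sole → essential)
  6 | --10  (sole → essential)
  8 | 1--0,1-0-
  9 | 1-0-  (sole → essential)
  10 | --10,1--0
  12 | 1--0,1-0-
  13 | 1-0-  (sole → essential)
  14 | --10,1--0
Essential prime implicants: --10, 001-, 1-0-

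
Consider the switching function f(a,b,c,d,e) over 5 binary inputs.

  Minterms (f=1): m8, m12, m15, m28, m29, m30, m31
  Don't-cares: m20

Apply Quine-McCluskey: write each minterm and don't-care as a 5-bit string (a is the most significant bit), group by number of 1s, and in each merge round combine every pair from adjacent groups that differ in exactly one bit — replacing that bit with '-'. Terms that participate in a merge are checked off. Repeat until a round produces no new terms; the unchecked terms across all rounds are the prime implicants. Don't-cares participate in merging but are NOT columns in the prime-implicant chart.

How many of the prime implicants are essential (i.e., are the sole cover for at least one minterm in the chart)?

size-2^0 implicants → 01000(✓)  01100(✓)  01111(✓)  10100(✓)  11100(✓)  11101(✓)  11110(✓)  11111(✓)
size-2^1 implicants → -1100  -1111  01-00  1-100  111-0(✓)  111-1(✓)  1110-(✓)  1111-(✓)
size-2^2 implicants → 111--
Unchecked terms (primes): -1100, -1111, 01-00, 1-100, 111--
Minterm coverage:
  m8 ⊆ 01-00 [E]
  m12 ⊆ -1100,01-00
  m15 ⊆ -1111 [E]
  m28 ⊆ -1100,1-100,111--
  m29 ⊆ 111-- [E]
  m30 ⊆ 111-- [E]
  m31 ⊆ -1111,111--
E = {-1111, 01-00, 111--}

3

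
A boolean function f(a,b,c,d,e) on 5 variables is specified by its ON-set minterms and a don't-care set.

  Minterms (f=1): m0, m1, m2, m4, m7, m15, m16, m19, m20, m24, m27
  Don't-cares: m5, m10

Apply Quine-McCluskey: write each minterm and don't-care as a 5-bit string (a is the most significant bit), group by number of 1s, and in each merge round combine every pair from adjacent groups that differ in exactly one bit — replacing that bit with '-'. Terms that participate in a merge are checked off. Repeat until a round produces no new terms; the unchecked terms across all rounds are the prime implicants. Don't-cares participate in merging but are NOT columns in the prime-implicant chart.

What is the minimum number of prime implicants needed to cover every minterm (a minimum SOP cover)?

size-2^0 implicants → 00000(✓)  00001(✓)  00010(✓)  00100(✓)  00101(✓)  00111(✓)  01010(✓)  01111(✓)  10000(✓)  10011(✓)  10100(✓)  11000(✓)  11011(✓)
size-2^1 implicants → -0000(✓)  -0100(✓)  0-010  0-111  00-00(✓)  00-01(✓)  000-0  0000-(✓)  001-1  0010-(✓)  1-000  1-011  10-00(✓)
size-2^2 implicants → -0-00  00-0-
Unchecked terms (primes): -0-00, 0-010, 0-111, 00-0-, 000-0, 001-1, 1-000, 1-011
Minterm coverage:
  m0 ⊆ -0-00,00-0-,000-0
  m1 ⊆ 00-0- [E]
  m2 ⊆ 0-010,000-0
  m4 ⊆ -0-00,00-0-
  m7 ⊆ 0-111,001-1
  m15 ⊆ 0-111 [E]
  m16 ⊆ -0-00,1-000
  m19 ⊆ 1-011 [E]
  m20 ⊆ -0-00 [E]
  m24 ⊆ 1-000 [E]
  m27 ⊆ 1-011 [E]
E = {-0-00, 0-111, 00-0-, 1-000, 1-011}
Petrick residual → 0-010
Cover = b'd'e' + a'c'de' + a'cde + a'b'd' + ac'd'e' + ac'de  |cover|=6

6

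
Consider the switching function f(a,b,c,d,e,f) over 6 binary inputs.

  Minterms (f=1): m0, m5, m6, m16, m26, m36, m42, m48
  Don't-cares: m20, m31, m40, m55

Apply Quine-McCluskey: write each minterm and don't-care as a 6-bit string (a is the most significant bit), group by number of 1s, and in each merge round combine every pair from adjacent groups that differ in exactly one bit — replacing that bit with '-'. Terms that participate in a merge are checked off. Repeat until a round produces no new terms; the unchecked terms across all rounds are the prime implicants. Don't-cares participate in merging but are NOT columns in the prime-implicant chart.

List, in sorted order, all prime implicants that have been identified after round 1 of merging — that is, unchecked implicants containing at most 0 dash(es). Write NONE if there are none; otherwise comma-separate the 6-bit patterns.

000101, 000110, 011010, 011111, 100100, 110111

[col 0] 000000*, 000101, 000110, 010000*, 010100*, 011010, 011111, 100100, 101000*, 101010*, 110000*, 110111
[col 1] -10000, 0-0000, 010-00, 1010-0
Prime implicants: -10000, 0-0000, 000101, 000110, 010-00, 011010, 011111, 100100, 1010-0, 110111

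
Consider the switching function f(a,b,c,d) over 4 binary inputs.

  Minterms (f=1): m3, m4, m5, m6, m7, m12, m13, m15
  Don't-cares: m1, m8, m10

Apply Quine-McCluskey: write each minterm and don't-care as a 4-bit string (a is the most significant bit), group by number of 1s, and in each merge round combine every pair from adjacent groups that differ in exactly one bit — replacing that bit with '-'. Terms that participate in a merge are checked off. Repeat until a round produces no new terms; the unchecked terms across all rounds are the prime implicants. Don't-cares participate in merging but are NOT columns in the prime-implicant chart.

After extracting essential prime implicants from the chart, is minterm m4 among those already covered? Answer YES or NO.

size-2^0 implicants → 0001(✓)  0011(✓)  0100(✓)  0101(✓)  0110(✓)  0111(✓)  1000(✓)  1010(✓)  1100(✓)  1101(✓)  1111(✓)
size-2^1 implicants → -100(✓)  -101(✓)  -111(✓)  0-01(✓)  0-11(✓)  00-1(✓)  01-0(✓)  01-1(✓)  010-(✓)  011-(✓)  1-00  10-0  11-1(✓)  110-(✓)
size-2^2 implicants → -1-1  -10-  0--1  01--
Unchecked terms (primes): -1-1, -10-, 0--1, 01--, 1-00, 10-0
Minterm coverage:
  m3 ⊆ 0--1 [E]
  m4 ⊆ -10-,01--
  m5 ⊆ -1-1,-10-,0--1,01--
  m6 ⊆ 01-- [E]
  m7 ⊆ -1-1,0--1,01--
  m12 ⊆ -10-,1-00
  m13 ⊆ -1-1,-10-
  m15 ⊆ -1-1 [E]
E = {-1-1, 0--1, 01--}

YES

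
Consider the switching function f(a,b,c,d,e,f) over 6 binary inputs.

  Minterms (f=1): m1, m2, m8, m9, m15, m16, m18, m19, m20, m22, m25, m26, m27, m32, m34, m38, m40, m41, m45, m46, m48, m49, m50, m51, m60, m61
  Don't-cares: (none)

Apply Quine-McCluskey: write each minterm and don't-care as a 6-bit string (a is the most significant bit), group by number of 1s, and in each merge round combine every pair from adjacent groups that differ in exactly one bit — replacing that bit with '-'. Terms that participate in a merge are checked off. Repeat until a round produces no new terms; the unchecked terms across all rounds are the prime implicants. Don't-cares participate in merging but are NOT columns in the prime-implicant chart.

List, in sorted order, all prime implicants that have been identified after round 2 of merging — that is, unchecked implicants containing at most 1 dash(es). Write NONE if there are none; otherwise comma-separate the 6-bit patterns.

0-1001, 00-001, 001111, 0110-1, 1-1101, 10-000, 10-110, 100-10, 101-01, 11110-

[col 0] 000001*, 000010*, 001000*, 001001*, 001111, 010000*, 010010*, 010011*, 010100*, 010110*, 011001*, 011010*, 011011*, 100000*, 100010*, 100110*, 101000*, 101001*, 101101*, 101110*, 110000*, 110001*, 110010*, 110011*, 111100*, 111101*
[col 1] -00010*, -01000*, -01001*, -10000*, -10010*, -10011*, 0-0010*, 0-1001, 00-001, 00100-*, 01-010*, 01-011*, 010-00*, 010-10*, 0100-0*, 01001-*, 0101-0*, 0110-1, 01101-*, 1-0000*, 1-0010*, 1-1101, 10-000, 10-110, 100-10, 1000-0*, 101-01, 10100-*, 1100-0*, 1100-1*, 11000-*, 11001-*, 11110-
[col 2] --0010, -0100-, -100-0, -1001-, 01-01-, 010--0, 1-00-0, 1100--
Prime implicants: --0010, -0100-, -100-0, -1001-, 0-1001, 00-001, 001111, 01-01-, 010--0, 0110-1, 1-00-0, 1-1101, 10-000, 10-110, 100-10, 101-01, 1100--, 11110-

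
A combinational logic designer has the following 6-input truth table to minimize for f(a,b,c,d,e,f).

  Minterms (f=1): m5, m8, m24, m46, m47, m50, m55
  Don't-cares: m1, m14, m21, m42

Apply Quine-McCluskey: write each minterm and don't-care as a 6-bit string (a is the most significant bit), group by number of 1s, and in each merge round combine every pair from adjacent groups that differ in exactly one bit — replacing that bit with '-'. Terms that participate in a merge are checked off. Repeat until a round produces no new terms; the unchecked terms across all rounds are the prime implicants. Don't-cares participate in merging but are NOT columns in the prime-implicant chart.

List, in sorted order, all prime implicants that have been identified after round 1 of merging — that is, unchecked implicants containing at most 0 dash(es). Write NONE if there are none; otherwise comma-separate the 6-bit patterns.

size-2^0 implicants → 000001(✓)  000101(✓)  001000(✓)  001110(✓)  010101(✓)  011000(✓)  101010(✓)  101110(✓)  101111(✓)  110010  110111
size-2^1 implicants → -01110  0-0101  0-1000  000-01  101-10  10111-
Unchecked terms (primes): -01110, 0-0101, 0-1000, 000-01, 101-10, 10111-, 110010, 110111

110010, 110111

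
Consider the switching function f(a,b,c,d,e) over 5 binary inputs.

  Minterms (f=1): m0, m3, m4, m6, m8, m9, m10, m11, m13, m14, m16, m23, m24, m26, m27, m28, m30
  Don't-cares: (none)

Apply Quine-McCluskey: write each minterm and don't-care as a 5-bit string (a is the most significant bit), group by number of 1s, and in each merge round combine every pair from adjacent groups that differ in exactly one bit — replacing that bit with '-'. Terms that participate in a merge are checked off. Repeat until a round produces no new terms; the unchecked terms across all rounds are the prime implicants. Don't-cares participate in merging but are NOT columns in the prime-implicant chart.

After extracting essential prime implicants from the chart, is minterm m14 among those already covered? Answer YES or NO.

NO

[col 0] 00000*, 00011*, 00100*, 00110*, 01000*, 01001*, 01010*, 01011*, 01101*, 01110*, 10000*, 10111, 11000*, 11010*, 11011*, 11100*, 11110*
[col 1] -0000*, -1000*, -1010*, -1011*, -1110*, 0-000*, 0-011, 0-110, 00-00, 001-0, 01-01, 01-10*, 010-0*, 010-1*, 0100-*, 0101-*, 1-000*, 11-00*, 11-10*, 110-0*, 1101-*, 111-0*
[col 2] --000, -1-10, -10-0, -101-, 010--, 11--0
Prime implicants: --000, -1-10, -10-0, -101-, 0-011, 0-110, 00-00, 001-0, 01-01, 010--, 10111, 11--0
PI chart (minterm → PIs covering it):
  0 | --000,00-00
  3 | 0-011  (sole → essential)
  4 | 00-00,001-0
  6 | 0-110,001-0
  8 | --000,-10-0,010--
  9 | 01-01,010--
  10 | -1-10,-10-0,-101-,010--
  11 | -101-,0-011,010--
  13 | 01-01  (sole → essential)
  14 | -1-10,0-110
  16 | --000  (sole → essential)
  23 | 10111  (sole → essential)
  24 | --000,-10-0,11--0
  26 | -1-10,-10-0,-101-,11--0
  27 | -101-  (sole → essential)
  28 | 11--0  (sole → essential)
  30 | -1-10,11--0
Essential prime implicants: --000, -101-, 0-011, 01-01, 10111, 11--0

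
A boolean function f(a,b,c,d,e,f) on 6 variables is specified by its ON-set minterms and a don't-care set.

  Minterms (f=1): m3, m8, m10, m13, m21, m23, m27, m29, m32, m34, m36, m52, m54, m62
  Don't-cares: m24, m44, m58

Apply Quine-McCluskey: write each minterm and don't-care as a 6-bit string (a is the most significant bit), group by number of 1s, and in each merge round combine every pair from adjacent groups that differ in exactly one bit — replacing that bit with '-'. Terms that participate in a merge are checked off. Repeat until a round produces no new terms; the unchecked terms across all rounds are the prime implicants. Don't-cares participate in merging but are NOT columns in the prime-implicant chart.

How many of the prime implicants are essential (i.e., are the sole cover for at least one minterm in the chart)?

6

Round 0: 000011 001000✓ 001010✓ 001101✓ 010101✓ 010111✓ 011000✓ 011011 011101✓ 100000✓ 100010✓ 100100✓ 101100✓ 110100✓ 110110✓ 111010✓ 111110✓
Round 1: 0-1000 0-1101 0010-0 01-101 0101-1 1-0100 10-100 100-00 1000-0 11-110 1101-0 111-10
PIs = {0-1000, 0-1101, 000011, 0010-0, 01-101, 0101-1, 011011, 1-0100, 10-100, 100-00, 1000-0, 11-110, 1101-0, 111-10}
Coverage chart:
  m3: 000011 ←essential
  m8: 0-1000,0010-0
  m10: 0010-0 ←essential
  m13: 0-1101 ←essential
  m21: 01-101,0101-1
  m23: 0101-1 ←essential
  m27: 011011 ←essential
  m29: 0-1101,01-101
  m32: 100-00,1000-0
  m34: 1000-0 ←essential
  m36: 1-0100,10-100,100-00
  m52: 1-0100,1101-0
  m54: 11-110,1101-0
  m62: 11-110,111-10
Essential: 0-1101, 000011, 0010-0, 0101-1, 011011, 1000-0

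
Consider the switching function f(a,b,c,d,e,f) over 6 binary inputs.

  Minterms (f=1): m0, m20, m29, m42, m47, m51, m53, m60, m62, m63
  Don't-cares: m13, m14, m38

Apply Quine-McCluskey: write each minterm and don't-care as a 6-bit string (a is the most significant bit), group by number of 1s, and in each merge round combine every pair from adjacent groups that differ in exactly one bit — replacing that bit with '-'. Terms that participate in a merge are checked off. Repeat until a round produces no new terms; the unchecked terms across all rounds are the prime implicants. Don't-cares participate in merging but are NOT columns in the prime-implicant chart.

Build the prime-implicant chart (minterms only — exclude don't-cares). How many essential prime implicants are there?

[col 0] 000000, 001101*, 001110, 010100, 011101*, 100110, 101010, 101111*, 110011, 110101, 111100*, 111110*, 111111*
[col 1] 0-1101, 1-1111, 1111-0, 11111-
Prime implicants: 0-1101, 000000, 001110, 010100, 1-1111, 100110, 101010, 110011, 110101, 1111-0, 11111-
PI chart (minterm → PIs covering it):
  0 | 000000  (sole → essential)
  20 | 010100  (sole → essential)
  29 | 0-1101  (sole → essential)
  42 | 101010  (sole → essential)
  47 | 1-1111  (sole → essential)
  51 | 110011  (sole → essential)
  53 | 110101  (sole → essential)
  60 | 1111-0  (sole → essential)
  62 | 1111-0,11111-
  63 | 1-1111,11111-
Essential prime implicants: 0-1101, 000000, 010100, 1-1111, 101010, 110011, 110101, 1111-0

8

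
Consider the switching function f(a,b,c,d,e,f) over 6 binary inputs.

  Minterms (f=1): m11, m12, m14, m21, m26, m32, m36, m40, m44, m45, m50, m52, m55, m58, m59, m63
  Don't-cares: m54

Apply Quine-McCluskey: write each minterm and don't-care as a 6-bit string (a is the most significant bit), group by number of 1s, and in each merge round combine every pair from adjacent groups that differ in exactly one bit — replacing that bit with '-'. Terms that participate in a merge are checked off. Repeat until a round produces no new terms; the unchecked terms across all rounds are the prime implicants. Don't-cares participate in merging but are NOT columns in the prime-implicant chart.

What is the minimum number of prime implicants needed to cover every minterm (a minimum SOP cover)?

Round 0: 001011 001100✓ 001110✓ 010101 011010✓ 100000✓ 100100✓ 101000✓ 101100✓ 101101✓ 110010✓ 110100✓ 110110✓ 110111✓ 111010✓ 111011✓ 111111✓
Round 1: -01100 -11010 0011-0 1-0100 10-000✓ 10-100✓ 100-00✓ 101-00✓ 10110- 11-010 11-111 110-10 1101-0 11011- 111-11 11101-
Round 2: 10--00
PIs = {-01100, -11010, 001011, 0011-0, 010101, 1-0100, 10--00, 10110-, 11-010, 11-111, 110-10, 1101-0, 11011-, 111-11, 11101-}
Coverage chart:
  m11: 001011 ←essential
  m12: -01100,0011-0
  m14: 0011-0 ←essential
  m21: 010101 ←essential
  m26: -11010 ←essential
  m32: 10--00 ←essential
  m36: 1-0100,10--00
  m40: 10--00 ←essential
  m44: -01100,10--00,10110-
  m45: 10110- ←essential
  m50: 11-010,110-10
  m52: 1-0100,1101-0
  m55: 11-111,11011-
  m58: -11010,11-010,11101-
  m59: 111-11,11101-
  m63: 11-111,111-11
Essential: -11010, 001011, 0011-0, 010101, 10--00, 10110-
Petrick residual → 1-0100, 11-010, 11-111, 111-11
Min cover (10 terms): bcd'ef' + a'b'cd'ef + a'b'cdf' + a'bc'de'f + ac'de'f' + ab'e'f' + ab'cde' + abd'ef' + abdef + abcef

10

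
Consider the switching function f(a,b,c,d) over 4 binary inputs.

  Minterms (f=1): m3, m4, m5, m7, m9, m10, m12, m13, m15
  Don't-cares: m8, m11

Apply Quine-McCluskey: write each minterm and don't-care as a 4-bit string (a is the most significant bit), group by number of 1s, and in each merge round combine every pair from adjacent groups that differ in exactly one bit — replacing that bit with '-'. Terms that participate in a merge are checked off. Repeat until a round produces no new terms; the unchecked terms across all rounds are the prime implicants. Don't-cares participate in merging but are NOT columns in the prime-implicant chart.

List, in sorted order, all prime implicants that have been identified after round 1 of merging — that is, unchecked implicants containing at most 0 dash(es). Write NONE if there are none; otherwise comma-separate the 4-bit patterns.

NONE

[col 0] 0011*, 0100*, 0101*, 0111*, 1000*, 1001*, 1010*, 1011*, 1100*, 1101*, 1111*
[col 1] -011*, -100*, -101*, -111*, 0-11*, 01-1*, 010-*, 1-00*, 1-01*, 1-11*, 10-0*, 10-1*, 100-*, 101-*, 11-1*, 110-*
[col 2] --11, -1-1, -10-, 1--1, 1-0-, 10--
Prime implicants: --11, -1-1, -10-, 1--1, 1-0-, 10--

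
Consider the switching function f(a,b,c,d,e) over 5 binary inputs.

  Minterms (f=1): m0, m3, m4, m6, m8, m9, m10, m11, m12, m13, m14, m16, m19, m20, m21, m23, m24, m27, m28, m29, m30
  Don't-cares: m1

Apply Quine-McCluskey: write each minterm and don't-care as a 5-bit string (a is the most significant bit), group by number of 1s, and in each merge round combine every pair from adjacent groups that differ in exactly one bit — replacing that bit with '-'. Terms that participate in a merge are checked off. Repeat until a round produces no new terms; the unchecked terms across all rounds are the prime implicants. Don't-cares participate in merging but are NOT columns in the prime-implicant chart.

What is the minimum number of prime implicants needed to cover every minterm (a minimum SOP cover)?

7

size-2^0 implicants → 00000(✓)  00001(✓)  00011(✓)  00100(✓)  00110(✓)  01000(✓)  01001(✓)  01010(✓)  01011(✓)  01100(✓)  01101(✓)  01110(✓)  10000(✓)  10011(✓)  10100(✓)  10101(✓)  10111(✓)  11000(✓)  11011(✓)  11100(✓)  11101(✓)  11110(✓)
size-2^1 implicants → -0000(✓)  -0011(✓)  -0100(✓)  -1000(✓)  -1011(✓)  -1100(✓)  -1101(✓)  -1110(✓)  0-000(✓)  0-001(✓)  0-011(✓)  0-100(✓)  0-110(✓)  00-00(✓)  000-1(✓)  0000-(✓)  001-0(✓)  01-00(✓)  01-01(✓)  01-10(✓)  010-0(✓)  010-1(✓)  0100-(✓)  0101-(✓)  011-0(✓)  0110-(✓)  1-000(✓)  1-011(✓)  1-100(✓)  1-101(✓)  10-00(✓)  10-11  101-1  1010-(✓)  11-00(✓)  111-0(✓)  1110-(✓)
size-2^2 implicants → --000(✓)  --011  --100(✓)  -0-00(✓)  -1-00(✓)  -11-0  -110-  0--00(✓)  0-0-1  0-00-  0-1-0  01--0  01-0-  010--  1--00(✓)  1-10-
size-2^3 implicants → ---00
Unchecked terms (primes): ---00, --011, -11-0, -110-, 0-0-1, 0-00-, 0-1-0, 01--0, 01-0-, 010--, 1-10-, 10-11, 101-1
Minterm coverage:
  m0 ⊆ ---00,0-00-
  m3 ⊆ --011,0-0-1
  m4 ⊆ ---00,0-1-0
  m6 ⊆ 0-1-0 [E]
  m8 ⊆ ---00,0-00-,01--0,01-0-,010--
  m9 ⊆ 0-0-1,0-00-,01-0-,010--
  m10 ⊆ 01--0,010--
  m11 ⊆ --011,0-0-1,010--
  m12 ⊆ ---00,-11-0,-110-,0-1-0,01--0,01-0-
  m13 ⊆ -110-,01-0-
  m14 ⊆ -11-0,0-1-0,01--0
  m16 ⊆ ---00 [E]
  m19 ⊆ --011,10-11
  m20 ⊆ ---00,1-10-
  m21 ⊆ 1-10-,101-1
  m23 ⊆ 10-11,101-1
  m24 ⊆ ---00 [E]
  m27 ⊆ --011 [E]
  m28 ⊆ ---00,-11-0,-110-,1-10-
  m29 ⊆ -110-,1-10-
  m30 ⊆ -11-0 [E]
E = {---00, --011, -11-0, 0-1-0}
Petrick residual → -110-, 010--, 101-1
Cover = d'e' + c'de + bce' + bcd' + a'ce' + a'bc' + ab'ce  |cover|=7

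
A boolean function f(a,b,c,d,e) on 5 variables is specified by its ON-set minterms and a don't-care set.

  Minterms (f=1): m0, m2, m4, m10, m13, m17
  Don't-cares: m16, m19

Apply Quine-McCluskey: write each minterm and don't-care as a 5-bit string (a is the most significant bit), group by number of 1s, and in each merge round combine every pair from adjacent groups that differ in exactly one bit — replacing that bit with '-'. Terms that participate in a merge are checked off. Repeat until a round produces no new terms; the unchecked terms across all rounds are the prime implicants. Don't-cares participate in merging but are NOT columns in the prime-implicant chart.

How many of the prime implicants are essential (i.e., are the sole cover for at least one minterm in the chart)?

3

size-2^0 implicants → 00000(✓)  00010(✓)  00100(✓)  01010(✓)  01101  10000(✓)  10001(✓)  10011(✓)
size-2^1 implicants → -0000  0-010  00-00  000-0  100-1  1000-
Unchecked terms (primes): -0000, 0-010, 00-00, 000-0, 01101, 100-1, 1000-
Minterm coverage:
  m0 ⊆ -0000,00-00,000-0
  m2 ⊆ 0-010,000-0
  m4 ⊆ 00-00 [E]
  m10 ⊆ 0-010 [E]
  m13 ⊆ 01101 [E]
  m17 ⊆ 100-1,1000-
E = {0-010, 00-00, 01101}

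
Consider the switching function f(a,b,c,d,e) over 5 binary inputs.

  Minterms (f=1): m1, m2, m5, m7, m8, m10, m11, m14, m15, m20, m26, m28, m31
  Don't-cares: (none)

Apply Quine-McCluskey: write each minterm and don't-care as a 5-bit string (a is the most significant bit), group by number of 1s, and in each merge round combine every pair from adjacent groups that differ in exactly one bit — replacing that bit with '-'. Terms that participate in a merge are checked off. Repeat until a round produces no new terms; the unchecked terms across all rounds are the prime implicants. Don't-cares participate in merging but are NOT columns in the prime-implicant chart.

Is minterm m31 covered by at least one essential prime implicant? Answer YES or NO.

YES

Round 0: 00001✓ 00010✓ 00101✓ 00111✓ 01000✓ 01010✓ 01011✓ 01110✓ 01111✓ 10100✓ 11010✓ 11100✓ 11111✓
Round 1: -1010 -1111 0-010 0-111 00-01 001-1 01-10✓ 01-11✓ 010-0 0101-✓ 0111-✓ 1-100
Round 2: 01-1-
PIs = {-1010, -1111, 0-010, 0-111, 00-01, 001-1, 01-1-, 010-0, 1-100}
Coverage chart:
  m1: 00-01 ←essential
  m2: 0-010 ←essential
  m5: 00-01,001-1
  m7: 0-111,001-1
  m8: 010-0 ←essential
  m10: -1010,0-010,01-1-,010-0
  m11: 01-1- ←essential
  m14: 01-1- ←essential
  m15: -1111,0-111,01-1-
  m20: 1-100 ←essential
  m26: -1010 ←essential
  m28: 1-100 ←essential
  m31: -1111 ←essential
Essential: -1010, -1111, 0-010, 00-01, 01-1-, 010-0, 1-100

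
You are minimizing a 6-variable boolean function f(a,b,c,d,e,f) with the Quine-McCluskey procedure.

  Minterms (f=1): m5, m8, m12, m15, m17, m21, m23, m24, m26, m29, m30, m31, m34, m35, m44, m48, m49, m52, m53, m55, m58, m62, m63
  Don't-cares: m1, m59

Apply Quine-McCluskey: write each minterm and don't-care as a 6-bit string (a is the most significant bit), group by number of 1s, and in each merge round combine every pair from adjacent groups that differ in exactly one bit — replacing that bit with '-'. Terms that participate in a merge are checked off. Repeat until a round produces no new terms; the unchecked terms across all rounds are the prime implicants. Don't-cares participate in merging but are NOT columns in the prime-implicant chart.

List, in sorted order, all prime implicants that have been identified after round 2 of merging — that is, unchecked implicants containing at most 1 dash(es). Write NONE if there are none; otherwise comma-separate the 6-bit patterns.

-01100, 0-1000, 0-1111, 001-00, 0110-0, 10001-

size-2^0 implicants → 000001(✓)  000101(✓)  001000(✓)  001100(✓)  001111(✓)  010001(✓)  010101(✓)  010111(✓)  011000(✓)  011010(✓)  011101(✓)  011110(✓)  011111(✓)  100010(✓)  100011(✓)  101100(✓)  110000(✓)  110001(✓)  110100(✓)  110101(✓)  110111(✓)  111010(✓)  111011(✓)  111110(✓)  111111(✓)
size-2^1 implicants → -01100  -10001(✓)  -10101(✓)  -10111(✓)  -11010(✓)  -11110(✓)  -11111(✓)  0-0001(✓)  0-0101(✓)  0-1000  0-1111  000-01(✓)  001-00  01-101(✓)  01-111(✓)  010-01(✓)  0101-1(✓)  011-10(✓)  0110-0  0111-1(✓)  01111-(✓)  10001-  11-111(✓)  110-00(✓)  110-01(✓)  11000-(✓)  1101-1(✓)  11010-(✓)  111-10(✓)  111-11(✓)  11101-(✓)  11111-(✓)
size-2^2 implicants → -1-111  -10-01  -101-1  -11-10  -1111-  0-0-01  01-1-1  110-0-  111-1-
Unchecked terms (primes): -01100, -1-111, -10-01, -101-1, -11-10, -1111-, 0-0-01, 0-1000, 0-1111, 001-00, 01-1-1, 0110-0, 10001-, 110-0-, 111-1-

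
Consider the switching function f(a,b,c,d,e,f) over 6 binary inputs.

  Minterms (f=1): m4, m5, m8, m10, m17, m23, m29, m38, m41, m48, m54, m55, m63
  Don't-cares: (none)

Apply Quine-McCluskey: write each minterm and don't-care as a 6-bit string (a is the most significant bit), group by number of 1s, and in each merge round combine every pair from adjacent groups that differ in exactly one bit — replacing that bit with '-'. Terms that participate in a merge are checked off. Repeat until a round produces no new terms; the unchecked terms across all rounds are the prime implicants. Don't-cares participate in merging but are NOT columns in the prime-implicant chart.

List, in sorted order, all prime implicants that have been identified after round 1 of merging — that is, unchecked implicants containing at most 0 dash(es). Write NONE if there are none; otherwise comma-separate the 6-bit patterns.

010001, 011101, 101001, 110000

size-2^0 implicants → 000100(✓)  000101(✓)  001000(✓)  001010(✓)  010001  010111(✓)  011101  100110(✓)  101001  110000  110110(✓)  110111(✓)  111111(✓)
size-2^1 implicants → -10111  00010-  0010-0  1-0110  11-111  11011-
Unchecked terms (primes): -10111, 00010-, 0010-0, 010001, 011101, 1-0110, 101001, 11-111, 110000, 11011-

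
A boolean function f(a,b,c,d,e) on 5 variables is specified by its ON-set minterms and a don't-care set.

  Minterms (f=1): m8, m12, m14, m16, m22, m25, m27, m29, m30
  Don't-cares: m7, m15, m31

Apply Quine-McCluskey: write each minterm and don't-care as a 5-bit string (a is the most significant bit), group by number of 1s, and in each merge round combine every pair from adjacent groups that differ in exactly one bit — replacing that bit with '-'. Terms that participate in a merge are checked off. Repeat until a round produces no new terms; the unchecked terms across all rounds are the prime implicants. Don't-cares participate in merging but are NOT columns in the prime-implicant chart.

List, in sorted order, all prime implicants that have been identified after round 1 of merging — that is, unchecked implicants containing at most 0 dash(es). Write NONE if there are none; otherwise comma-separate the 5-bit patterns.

10000

Round 0: 00111✓ 01000✓ 01100✓ 01110✓ 01111✓ 10000 10110✓ 11001✓ 11011✓ 11101✓ 11110✓ 11111✓
Round 1: -1110✓ -1111✓ 0-111 01-00 011-0 0111-✓ 1-110 11-01✓ 11-11✓ 110-1✓ 111-1✓ 1111-✓
Round 2: -111- 11--1
PIs = {-111-, 0-111, 01-00, 011-0, 1-110, 10000, 11--1}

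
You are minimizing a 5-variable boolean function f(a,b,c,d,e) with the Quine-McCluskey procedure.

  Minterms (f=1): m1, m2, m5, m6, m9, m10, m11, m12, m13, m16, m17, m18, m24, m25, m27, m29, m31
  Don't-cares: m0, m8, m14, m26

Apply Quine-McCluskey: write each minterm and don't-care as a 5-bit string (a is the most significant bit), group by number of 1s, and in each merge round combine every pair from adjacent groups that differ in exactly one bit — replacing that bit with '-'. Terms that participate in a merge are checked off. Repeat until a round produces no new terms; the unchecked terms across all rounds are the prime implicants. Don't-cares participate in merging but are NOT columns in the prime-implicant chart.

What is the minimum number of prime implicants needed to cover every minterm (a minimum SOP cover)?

[col 0] 00000*, 00001*, 00010*, 00101*, 00110*, 01000*, 01001*, 01010*, 01011*, 01100*, 01101*, 01110*, 10000*, 10001*, 10010*, 11000*, 11001*, 11010*, 11011*, 11101*, 11111*
[col 1] -0000*, -0001*, -0010*, -1000*, -1001*, -1010*, -1011*, -1101*, 0-000*, 0-001*, 0-010*, 0-101*, 0-110*, 00-01*, 00-10*, 000-0*, 0000-*, 01-00*, 01-01*, 01-10*, 010-0*, 010-1*, 0100-*, 0101-*, 011-0*, 0110-*, 1-000*, 1-001*, 1-010*, 100-0*, 1000-*, 11-01*, 11-11*, 110-0*, 110-1*, 1100-*, 1101-*, 111-1*
[col 2] --000*, --001*, --010*, -00-0*, -000-*, -1-01, -10-0*, -10-1*, -100-*, -101-*, 0--01, 0--10, 0-0-0*, 0-00-*, 01--0, 01-0-, 010--*, 1-0-0*, 1-00-*, 11--1, 110--*
[col 3] --0-0, --00-, -10--
Prime implicants: --0-0, --00-, -1-01, -10--, 0--01, 0--10, 01--0, 01-0-, 11--1
PI chart (minterm → PIs covering it):
  1 | --00-,0--01
  2 | --0-0,0--10
  5 | 0--01  (sole → essential)
  6 | 0--10  (sole → essential)
  9 | --00-,-1-01,-10--,0--01,01-0-
  10 | --0-0,-10--,0--10,01--0
  11 | -10--  (sole → essential)
  12 | 01--0,01-0-
  13 | -1-01,0--01,01-0-
  16 | --0-0,--00-
  17 | --00-  (sole → essential)
  18 | --0-0  (sole → essential)
  24 | --0-0,--00-,-10--
  25 | --00-,-1-01,-10--,11--1
  27 | -10--,11--1
  29 | -1-01,11--1
  31 | 11--1  (sole → essential)
Essential prime implicants: --0-0, --00-, -10--, 0--01, 0--10, 11--1
Petrick residual → 01--0
Minimum SOP uses 7 PIs: c'e' + c'd' + bc' + a'd'e + a'de' + a'be' + abe

7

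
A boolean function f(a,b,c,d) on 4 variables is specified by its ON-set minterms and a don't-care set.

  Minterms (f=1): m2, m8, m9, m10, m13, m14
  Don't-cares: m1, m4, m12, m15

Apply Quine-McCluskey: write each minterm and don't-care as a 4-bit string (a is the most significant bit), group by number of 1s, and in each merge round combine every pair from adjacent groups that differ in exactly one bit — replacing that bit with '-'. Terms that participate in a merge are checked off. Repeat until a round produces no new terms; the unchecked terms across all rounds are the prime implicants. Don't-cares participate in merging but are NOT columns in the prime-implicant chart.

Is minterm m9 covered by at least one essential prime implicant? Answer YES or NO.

size-2^0 implicants → 0001(✓)  0010(✓)  0100(✓)  1000(✓)  1001(✓)  1010(✓)  1100(✓)  1101(✓)  1110(✓)  1111(✓)
size-2^1 implicants → -001  -010  -100  1-00(✓)  1-01(✓)  1-10(✓)  10-0(✓)  100-(✓)  11-0(✓)  11-1(✓)  110-(✓)  111-(✓)
size-2^2 implicants → 1--0  1-0-  11--
Unchecked terms (primes): -001, -010, -100, 1--0, 1-0-, 11--
Minterm coverage:
  m2 ⊆ -010 [E]
  m8 ⊆ 1--0,1-0-
  m9 ⊆ -001,1-0-
  m10 ⊆ -010,1--0
  m13 ⊆ 1-0-,11--
  m14 ⊆ 1--0,11--
E = {-010}

NO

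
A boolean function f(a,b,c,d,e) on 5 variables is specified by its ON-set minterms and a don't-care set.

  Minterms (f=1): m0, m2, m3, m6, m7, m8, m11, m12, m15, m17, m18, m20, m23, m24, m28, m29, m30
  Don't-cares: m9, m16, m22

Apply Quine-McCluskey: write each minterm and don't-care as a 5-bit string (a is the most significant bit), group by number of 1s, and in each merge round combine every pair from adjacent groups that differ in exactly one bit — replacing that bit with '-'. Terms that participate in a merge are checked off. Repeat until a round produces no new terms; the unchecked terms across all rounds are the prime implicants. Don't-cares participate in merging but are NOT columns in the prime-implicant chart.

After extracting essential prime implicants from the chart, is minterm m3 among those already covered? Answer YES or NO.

size-2^0 implicants → 00000(✓)  00010(✓)  00011(✓)  00110(✓)  00111(✓)  01000(✓)  01001(✓)  01011(✓)  01100(✓)  01111(✓)  10000(✓)  10001(✓)  10010(✓)  10100(✓)  10110(✓)  10111(✓)  11000(✓)  11100(✓)  11101(✓)  11110(✓)
size-2^1 implicants → -0000(✓)  -0010(✓)  -0110(✓)  -0111(✓)  -1000(✓)  -1100(✓)  0-000(✓)  0-011(✓)  0-111(✓)  00-10(✓)  00-11(✓)  000-0(✓)  0001-(✓)  0011-(✓)  01-00(✓)  01-11(✓)  010-1  0100-  1-000(✓)  1-100(✓)  1-110(✓)  10-00(✓)  10-10(✓)  100-0(✓)  1000-  101-0(✓)  1011-(✓)  11-00(✓)  111-0(✓)  1110-
size-2^2 implicants → --000  -0-10  -00-0  -011-  -1-00  0--11  00-1-  1--00  1-1-0  10--0
Unchecked terms (primes): --000, -0-10, -00-0, -011-, -1-00, 0--11, 00-1-, 010-1, 0100-, 1--00, 1-1-0, 10--0, 1000-, 1110-
Minterm coverage:
  m0 ⊆ --000,-00-0
  m2 ⊆ -0-10,-00-0,00-1-
  m3 ⊆ 0--11,00-1-
  m6 ⊆ -0-10,-011-,00-1-
  m7 ⊆ -011-,0--11,00-1-
  m8 ⊆ --000,-1-00,0100-
  m11 ⊆ 0--11,010-1
  m12 ⊆ -1-00 [E]
  m15 ⊆ 0--11 [E]
  m17 ⊆ 1000- [E]
  m18 ⊆ -0-10,-00-0,10--0
  m20 ⊆ 1--00,1-1-0,10--0
  m23 ⊆ -011- [E]
  m24 ⊆ --000,-1-00,1--00
  m28 ⊆ -1-00,1--00,1-1-0,1110-
  m29 ⊆ 1110- [E]
  m30 ⊆ 1-1-0 [E]
E = {-011-, -1-00, 0--11, 1-1-0, 1000-, 1110-}

YES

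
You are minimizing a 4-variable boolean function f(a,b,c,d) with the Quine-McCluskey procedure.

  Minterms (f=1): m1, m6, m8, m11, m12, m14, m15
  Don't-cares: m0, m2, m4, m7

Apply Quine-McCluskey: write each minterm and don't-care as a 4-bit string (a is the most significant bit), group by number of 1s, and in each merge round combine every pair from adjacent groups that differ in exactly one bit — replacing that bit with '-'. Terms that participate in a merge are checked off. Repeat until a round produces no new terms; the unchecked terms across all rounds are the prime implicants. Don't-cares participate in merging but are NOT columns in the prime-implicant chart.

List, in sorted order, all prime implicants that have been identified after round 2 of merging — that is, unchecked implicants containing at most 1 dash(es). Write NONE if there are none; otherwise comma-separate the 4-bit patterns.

000-, 1-11

Round 0: 0000✓ 0001✓ 0010✓ 0100✓ 0110✓ 0111✓ 1000✓ 1011✓ 1100✓ 1110✓ 1111✓
Round 1: -000✓ -100✓ -110✓ -111✓ 0-00✓ 0-10✓ 00-0✓ 000- 01-0✓ 011-✓ 1-00✓ 1-11 11-0✓ 111-✓
Round 2: --00 -1-0 -11- 0--0
PIs = {--00, -1-0, -11-, 0--0, 000-, 1-11}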